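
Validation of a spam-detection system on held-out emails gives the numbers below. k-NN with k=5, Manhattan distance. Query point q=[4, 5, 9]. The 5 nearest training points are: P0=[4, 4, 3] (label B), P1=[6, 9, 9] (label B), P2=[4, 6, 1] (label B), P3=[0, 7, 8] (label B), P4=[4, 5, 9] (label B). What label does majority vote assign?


d(q,P0) = 7  (label B)
d(q,P1) = 6  (label B)
d(q,P2) = 9  (label B)
d(q,P3) = 7  (label B)
d(q,P4) = 0  (label B)
Votes: A=0, B=5
Majority → B

B


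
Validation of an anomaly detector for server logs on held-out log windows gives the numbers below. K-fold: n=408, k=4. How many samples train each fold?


Fold size = 408/4 = 102
Training per fold = 408 - 102 = 306

306


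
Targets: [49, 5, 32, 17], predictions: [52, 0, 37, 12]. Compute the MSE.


Squared errors: (49-52)²=9, (5-0)²=25, (32-37)²=25, (17-12)²=25
Sum = 84
MSE = 84/4 = 21

21


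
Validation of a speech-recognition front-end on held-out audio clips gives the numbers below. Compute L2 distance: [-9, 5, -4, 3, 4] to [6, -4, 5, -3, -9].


d = √((-9-6)² + (5+ 4)² + (-4-5)² + (3+ 3)² + (4+ 9)²)
  = √(225 + 81 + 81 + 36 + 169)
  = √592 = 24.3311

24.3311


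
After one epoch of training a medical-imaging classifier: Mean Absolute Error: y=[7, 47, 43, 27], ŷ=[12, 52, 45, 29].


Absolute errors: |7-12|=5, |47-52|=5, |43-45|=2, |27-29|=2
Sum = 14
MAE = 14/4 = 7/2

7/2


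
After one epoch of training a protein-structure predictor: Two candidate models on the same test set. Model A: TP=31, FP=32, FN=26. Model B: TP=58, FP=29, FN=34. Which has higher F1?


Model A: P=31/63=0.4921, R=31/57=0.5439, F1=2PR/(P+R)=2TP/(2TP+FP+FN)=62/120=0.5167
Model B: P=58/87=0.6667, R=58/92=0.6304, F1=2PR/(P+R)=2TP/(2TP+FP+FN)=116/179=0.648
0.5167 < 0.648 → Model B

Model B


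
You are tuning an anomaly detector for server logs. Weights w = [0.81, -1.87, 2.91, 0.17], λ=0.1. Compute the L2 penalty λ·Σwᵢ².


‖w‖₂² = (0.81)² + (-1.87)² + (2.91)² + (0.17)²
     = 0.6561 + 3.4969 + 8.4681 + 0.0289
     = 12.65
λ·‖w‖₂² = 0.1·12.65 = 1.265

1.265


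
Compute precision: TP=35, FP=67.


Precision = TP/(TP+FP)
= 35/(35+67)
= 35/102 = 34.31%

34.31%


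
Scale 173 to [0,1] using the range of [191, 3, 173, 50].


min=3, max=191
(173-3)/(191-3) = 170/188 = 0.9043

0.9043


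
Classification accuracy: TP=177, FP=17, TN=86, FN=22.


Accuracy = (TP+TN)/(TP+TN+FP+FN)
= (177+86)/(302)
= 263/302 = 87.09%

87.09%


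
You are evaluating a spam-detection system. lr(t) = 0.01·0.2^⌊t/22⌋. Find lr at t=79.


n_drops = ⌊79/22⌋ = 3
lr = 0.01·0.2^3 = 0.01·0.008 = 0.00008

0.00008


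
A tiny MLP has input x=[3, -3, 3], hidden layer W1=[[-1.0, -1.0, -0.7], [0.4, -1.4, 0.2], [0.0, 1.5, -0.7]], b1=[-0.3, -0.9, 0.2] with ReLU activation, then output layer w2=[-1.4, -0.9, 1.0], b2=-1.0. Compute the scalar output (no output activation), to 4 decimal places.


z1[0] = (-1.0)·(3) + (-1.0)·(-3) + (-0.7)·(3) - 0.3 = -2.4
z1[1] = (0.4)·(3) + (-1.4)·(-3) + (0.2)·(3) - 0.9 = 5.1
z1[2] = (0.0)·(3) + (1.5)·(-3) + (-0.7)·(3) + 0.2 = -6.4
h = ReLU(z1) = [0.0, 5.1, 0.0]
output = (-1.4)·(0.0) + (-0.9)·(5.1) + (1.0)·(0.0) - 1.0 = -5.59

-5.59


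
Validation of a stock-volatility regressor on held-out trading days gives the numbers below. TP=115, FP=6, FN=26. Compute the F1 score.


Precision = 115/121 = 0.9504
Recall = 115/141 = 0.8156
F1 = 2·P·R/(P+R) = 2·TP/(2·TP+FP+FN) = 230/(230+6+26) = 230/262 = 0.8779

0.8779


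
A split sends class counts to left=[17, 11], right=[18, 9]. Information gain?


Parent = [35, 20], H_parent = 0.9457
H_left = 0.9666 (n=28), H_right = 0.9183 (n=27)
H_children = (28/55)·0.9666 + (27/55)·0.9183 = 0.9429
IG = 0.9457 - 0.9429 = 0.0028

0.0028


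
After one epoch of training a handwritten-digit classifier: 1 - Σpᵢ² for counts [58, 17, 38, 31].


Probabilities: [58/144, 17/144, 38/144, 31/144] ≈ [0.4028, 0.1181, 0.2639, 0.2153]
Σpᵢ² = (3364 + 289 + 1444 + 961)/144² = 6058/20736
Gini = 1 - Σpᵢ² = 1 - 6058/20736 = 0.7079

0.7079


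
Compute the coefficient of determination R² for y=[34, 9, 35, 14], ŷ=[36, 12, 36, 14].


ȳ = 23
SS_res = Σ(y-ŷ)² = 14
SS_tot = Σ(y-ȳ)² = 542
R² = 1 - SS_res/SS_tot = 1 - 0.0258 = 0.9742

0.9742


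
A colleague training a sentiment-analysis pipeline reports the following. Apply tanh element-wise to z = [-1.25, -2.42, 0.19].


tanh(-1.25) = -0.8483
tanh(-2.42) = -0.9843
tanh(0.19) = 0.1877
result = [-0.8483, -0.9843, 0.1877]

[-0.8483, -0.9843, 0.1877]


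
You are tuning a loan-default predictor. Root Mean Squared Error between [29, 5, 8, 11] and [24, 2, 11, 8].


MSE = 52/4 = 13
RMSE = √(52/4) = 3.6056

3.6056


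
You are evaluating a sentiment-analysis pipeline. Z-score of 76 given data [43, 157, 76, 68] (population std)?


μ = 86, σ = 42.761
z = (76 - 86)/42.761 = -0.2339

-0.2339


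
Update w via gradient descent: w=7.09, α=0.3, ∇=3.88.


w_new = w - α·∇
= 7.09 - 0.3·3.88
= 7.09 - 1.164
= 5.926

5.926


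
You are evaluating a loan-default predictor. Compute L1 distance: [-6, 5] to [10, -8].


d = |-6-10| + |5+ 8|
  = 16 + 13
  = 29

29


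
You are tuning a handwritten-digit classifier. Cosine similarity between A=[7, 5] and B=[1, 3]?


A·B = 7·1 + 5·3 = 22
‖A‖ = √74 = 8.6023, ‖B‖ = √10 = 3.1623
cos = 22/(√74·√10) = 22/√740 = 0.8087

0.8087


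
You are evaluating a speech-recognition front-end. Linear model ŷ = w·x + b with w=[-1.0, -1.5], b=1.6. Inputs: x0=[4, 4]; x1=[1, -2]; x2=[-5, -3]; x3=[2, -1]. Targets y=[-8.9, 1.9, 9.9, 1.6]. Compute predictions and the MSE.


ŷ0 = (-1.0)·(4) + (-1.5)·(4) + 1.6 = -8.4
ŷ1 = (-1.0)·(1) + (-1.5)·(-2) + 1.6 = 3.6
ŷ2 = (-1.0)·(-5) + (-1.5)·(-3) + 1.6 = 11.1
ŷ3 = (-1.0)·(2) + (-1.5)·(-1) + 1.6 = 1.1
errors² = [0.25, 2.89, 1.44, 0.25]
MSE = 4.8300/4 = 1.2075

1.2075


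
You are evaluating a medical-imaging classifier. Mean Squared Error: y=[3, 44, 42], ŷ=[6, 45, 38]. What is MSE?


Squared errors: (3-6)²=9, (44-45)²=1, (42-38)²=16
Sum = 26
MSE = 26/3 = 26/3

26/3


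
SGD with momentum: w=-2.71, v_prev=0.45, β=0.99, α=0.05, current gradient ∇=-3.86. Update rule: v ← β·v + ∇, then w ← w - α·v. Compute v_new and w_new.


v_new = 0.99·0.45 - 3.86 = 0.4455 - 3.86 = -3.4145
w_new = -2.71 - 0.05·-3.4145 = -2.71 + 0.170725 = -2.539275

v_new=-3.4145, w_new=-2.539275


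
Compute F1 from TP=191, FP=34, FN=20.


Precision = 191/225 = 0.8489
Recall = 191/211 = 0.9052
F1 = 2·P·R/(P+R) = 2·TP/(2·TP+FP+FN) = 382/(382+34+20) = 382/436 = 0.8761

0.8761


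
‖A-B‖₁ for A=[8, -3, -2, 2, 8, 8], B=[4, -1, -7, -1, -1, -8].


d = |8-4| + |-3+ 1| + |-2+ 7| + |2+ 1| + |8+ 1| + |8+ 8|
  = 4 + 2 + 5 + 3 + 9 + 16
  = 39

39


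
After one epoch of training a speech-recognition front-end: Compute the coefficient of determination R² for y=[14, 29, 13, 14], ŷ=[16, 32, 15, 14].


ȳ = 17.5
SS_res = Σ(y-ŷ)² = 17
SS_tot = Σ(y-ȳ)² = 177
R² = 1 - SS_res/SS_tot = 1 - 0.096 = 0.904

0.904


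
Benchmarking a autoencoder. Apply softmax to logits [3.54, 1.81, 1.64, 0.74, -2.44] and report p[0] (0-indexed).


Exponentials: e^3.54=34.4669, e^1.81=6.1104, e^1.64=5.1552, e^0.74=2.0959, e^-2.44=0.0872
Sum = 47.9156
Softmax = [0.7193, 0.1275, 0.1076, 0.0437, 0.0018]
p[0] = 34.4669/47.9156 = 0.7193

0.7193


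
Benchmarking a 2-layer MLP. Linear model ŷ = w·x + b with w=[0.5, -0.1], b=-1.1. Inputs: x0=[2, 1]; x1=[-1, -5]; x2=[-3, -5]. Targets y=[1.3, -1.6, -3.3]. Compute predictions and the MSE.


ŷ0 = (0.5)·(2) + (-0.1)·(1) - 1.1 = -0.2
ŷ1 = (0.5)·(-1) + (-0.1)·(-5) - 1.1 = -1.1
ŷ2 = (0.5)·(-3) + (-0.1)·(-5) - 1.1 = -2.1
errors² = [2.25, 0.25, 1.44]
MSE = 3.9400/3 = 1.3133

1.3133


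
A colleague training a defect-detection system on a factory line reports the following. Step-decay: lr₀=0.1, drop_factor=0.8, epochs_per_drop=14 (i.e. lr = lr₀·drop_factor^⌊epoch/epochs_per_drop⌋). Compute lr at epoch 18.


n_drops = ⌊18/14⌋ = 1
lr = 0.1·0.8^1 = 0.1·0.8 = 0.08

0.08


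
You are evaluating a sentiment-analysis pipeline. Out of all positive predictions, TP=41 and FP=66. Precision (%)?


Precision = TP/(TP+FP)
= 41/(41+66)
= 41/107 = 38.32%

38.32%


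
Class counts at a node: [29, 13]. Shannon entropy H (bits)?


Probabilities: [29/42, 13/42] ≈ [0.6905, 0.3095]
H = -((29/42)·log₂(29/42) + (13/42)·log₂(13/42))
  = 0.8926 bits

0.8926 bits


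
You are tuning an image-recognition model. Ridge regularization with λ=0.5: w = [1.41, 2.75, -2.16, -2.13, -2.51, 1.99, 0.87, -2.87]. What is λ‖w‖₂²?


‖w‖₂² = (1.41)² + (2.75)² + (-2.16)² + (-2.13)² + (-2.51)² + (1.99)² + (0.87)² + (-2.87)²
     = 1.9881 + 7.5625 + 4.6656 + 4.5369 + 6.3001 + 3.9601 + 0.7569 + 8.2369
     = 38.0071
λ·‖w‖₂² = 0.5·38.0071 = 19.00355

19.00355


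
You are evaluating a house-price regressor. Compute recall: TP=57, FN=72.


Recall = TP/(TP+FN)
= 57/(57+72)
= 57/129 = 44.19%

44.19%


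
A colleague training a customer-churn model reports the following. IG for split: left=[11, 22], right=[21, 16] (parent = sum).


Parent = [32, 38], H_parent = 0.9947
H_left = 0.9183 (n=33), H_right = 0.9868 (n=37)
H_children = (33/70)·0.9183 + (37/70)·0.9868 = 0.9545
IG = 0.9947 - 0.9545 = 0.0402

0.0402


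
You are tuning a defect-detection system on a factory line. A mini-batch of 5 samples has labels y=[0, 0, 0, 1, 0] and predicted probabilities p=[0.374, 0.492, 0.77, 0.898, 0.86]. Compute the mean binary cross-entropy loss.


L[0] = -ln(1-0.374) = -ln(0.626) = 0.4684
L[1] = -ln(1-0.492) = -ln(0.508) = 0.6773
L[2] = -ln(1-0.77) = -ln(0.23) = 1.4697
L[3] = -ln(0.898) = 0.1076
L[4] = -ln(1-0.86) = -ln(0.14) = 1.9661
mean = (0.4684 + 0.6773 + 1.4697 + 0.1076 + 1.9661)/5 = 0.9378

0.9378


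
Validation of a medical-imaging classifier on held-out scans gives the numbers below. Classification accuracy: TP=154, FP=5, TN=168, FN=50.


Accuracy = (TP+TN)/(TP+TN+FP+FN)
= (154+168)/(377)
= 322/377 = 85.41%

85.41%


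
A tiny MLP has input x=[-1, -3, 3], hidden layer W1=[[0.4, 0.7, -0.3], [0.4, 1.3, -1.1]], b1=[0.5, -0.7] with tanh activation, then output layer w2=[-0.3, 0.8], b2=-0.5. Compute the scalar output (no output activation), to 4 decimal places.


z1[0] = (0.4)·(-1) + (0.7)·(-3) + (-0.3)·(3) + 0.5 = -2.9
z1[1] = (0.4)·(-1) + (1.3)·(-3) + (-1.1)·(3) - 0.7 = -8.3
h = tanh(z1) = [-0.994, -1.0]
output = (-0.3)·(-0.994) + (0.8)·(-1.0) - 0.5 = -1.0018

-1.0018


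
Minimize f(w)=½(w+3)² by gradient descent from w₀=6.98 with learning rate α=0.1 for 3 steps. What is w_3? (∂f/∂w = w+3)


step 1: grad = 6.98+3 = 9.98; w = 6.98 - 0.1·(9.98) = 5.982
step 2: grad = 5.982+3 = 8.982; w = 5.982 - 0.1·(8.982) = 5.0838
step 3: grad = 5.0838+3 = 8.0838; w = 5.0838 - 0.1·(8.0838) = 4.27542

4.27542


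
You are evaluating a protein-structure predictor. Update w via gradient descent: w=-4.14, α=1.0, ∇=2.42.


w_new = w - α·∇
= -4.14 - 1.0·2.42
= -4.14 - 2.42
= -6.56

-6.56


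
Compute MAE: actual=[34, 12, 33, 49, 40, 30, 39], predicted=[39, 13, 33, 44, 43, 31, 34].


Absolute errors: |34-39|=5, |12-13|=1, |33-33|=0, |49-44|=5, |40-43|=3, |30-31|=1, |39-34|=5
Sum = 20
MAE = 20/7 = 20/7

20/7


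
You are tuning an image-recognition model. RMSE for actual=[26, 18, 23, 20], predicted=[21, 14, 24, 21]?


MSE = 43/4 = 10.75
RMSE = √(43/4) = 3.2787

3.2787


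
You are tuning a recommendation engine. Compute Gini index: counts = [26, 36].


Probabilities: [26/62, 36/62] ≈ [0.4194, 0.5806]
Σpᵢ² = (676 + 1296)/62² = 1972/3844
Gini = 1 - Σpᵢ² = 1 - 1972/3844 = 0.487

0.487


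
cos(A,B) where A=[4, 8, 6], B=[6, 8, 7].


A·B = 4·6 + 8·8 + 6·7 = 130
‖A‖ = √116 = 10.7703, ‖B‖ = √149 = 12.2066
cos = 130/(√116·√149) = 130/√17284 = 0.9888

0.9888


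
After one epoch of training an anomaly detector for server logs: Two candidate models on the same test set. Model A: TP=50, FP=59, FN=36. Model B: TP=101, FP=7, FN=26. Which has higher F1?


Model A: P=50/109=0.4587, R=50/86=0.5814, F1=2PR/(P+R)=2TP/(2TP+FP+FN)=100/195=0.5128
Model B: P=101/108=0.9352, R=101/127=0.7953, F1=2PR/(P+R)=2TP/(2TP+FP+FN)=202/235=0.8596
0.5128 < 0.8596 → Model B

Model B


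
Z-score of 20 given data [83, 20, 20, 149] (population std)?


μ = 68, σ = 53.3713
z = (20 - 68)/53.3713 = -0.8994

-0.8994


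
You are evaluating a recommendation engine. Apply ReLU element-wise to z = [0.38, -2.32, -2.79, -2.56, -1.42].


ReLU(0.38) = max(0, 0.38) = 0.38
ReLU(-2.32) = max(0, -2.32) = 0.0
ReLU(-2.79) = max(0, -2.79) = 0.0
ReLU(-2.56) = max(0, -2.56) = 0.0
ReLU(-1.42) = max(0, -1.42) = 0.0
result = [0.38, 0.0, 0.0, 0.0, 0.0]

[0.38, 0.0, 0.0, 0.0, 0.0]


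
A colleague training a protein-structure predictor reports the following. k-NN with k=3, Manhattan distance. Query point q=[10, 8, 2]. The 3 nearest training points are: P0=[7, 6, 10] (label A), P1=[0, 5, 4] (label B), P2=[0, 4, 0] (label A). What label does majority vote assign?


d(q,P0) = 13  (label A)
d(q,P1) = 15  (label B)
d(q,P2) = 16  (label A)
Votes: A=2, B=1
Majority → A

A


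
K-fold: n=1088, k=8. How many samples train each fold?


Fold size = 1088/8 = 136
Training per fold = 1088 - 136 = 952

952


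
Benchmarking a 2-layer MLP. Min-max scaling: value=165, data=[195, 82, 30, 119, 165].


min=30, max=195
(165-30)/(195-30) = 135/165 = 0.8182

0.8182


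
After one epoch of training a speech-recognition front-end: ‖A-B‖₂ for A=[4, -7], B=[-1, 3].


d = √((4+ 1)² + (-7-3)²)
  = √(25 + 100)
  = √125 = 11.1803

11.1803


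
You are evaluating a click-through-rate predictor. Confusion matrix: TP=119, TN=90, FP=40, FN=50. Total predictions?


Total = TP + TN + FP + FN
= 119 + 90 + 40 + 50
= 299
(Predicted positive: 159, predicted negative: 140)

299


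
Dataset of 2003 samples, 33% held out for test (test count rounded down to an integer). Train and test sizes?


Test = ⌊2003·33/100⌋ = 660
Train = 2003 - 660 = 1343

Train: 1343, Test: 660


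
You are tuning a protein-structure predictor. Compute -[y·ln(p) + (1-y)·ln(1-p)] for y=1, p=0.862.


BCE = -[y·ln(p) + (1-y)·ln(1-p)]
= -1·ln(0.862) - 0
= -ln(0.862) = 0.1485

0.1485


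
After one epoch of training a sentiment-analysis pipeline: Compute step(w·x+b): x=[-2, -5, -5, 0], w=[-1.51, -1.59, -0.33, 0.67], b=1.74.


z = (-2)·(-1.51) + (-5)·(-1.59) + (-5)·(-0.33) + (0)·(0.67) + 1.74
  = 14.36
step(z) = 1 (z≥0)

1


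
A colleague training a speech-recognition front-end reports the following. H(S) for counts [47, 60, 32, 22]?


Probabilities: [47/161, 60/161, 32/161, 22/161] ≈ [0.2919, 0.3727, 0.1988, 0.1366]
H = -((47/161)·log₂(47/161) + (60/161)·log₂(60/161) + (32/161)·log₂(32/161) + (22/161)·log₂(22/161))
  = 1.9049 bits

1.9049 bits


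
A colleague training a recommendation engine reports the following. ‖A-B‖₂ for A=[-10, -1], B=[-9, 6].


d = √((-10+ 9)² + (-1-6)²)
  = √(1 + 49)
  = √50 = 7.0711

7.0711


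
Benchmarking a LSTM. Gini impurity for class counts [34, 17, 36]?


Probabilities: [34/87, 17/87, 36/87] ≈ [0.3908, 0.1954, 0.4138]
Σpᵢ² = (1156 + 289 + 1296)/87² = 2741/7569
Gini = 1 - Σpᵢ² = 1 - 2741/7569 = 0.6379

0.6379


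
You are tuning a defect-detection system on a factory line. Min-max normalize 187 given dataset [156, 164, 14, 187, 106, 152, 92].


min=14, max=187
(187-14)/(187-14) = 173/173 = 1.0

1.0


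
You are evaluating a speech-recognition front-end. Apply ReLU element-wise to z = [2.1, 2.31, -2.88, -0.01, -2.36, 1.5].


ReLU(2.1) = max(0, 2.1) = 2.1
ReLU(2.31) = max(0, 2.31) = 2.31
ReLU(-2.88) = max(0, -2.88) = 0.0
ReLU(-0.01) = max(0, -0.01) = 0.0
ReLU(-2.36) = max(0, -2.36) = 0.0
ReLU(1.5) = max(0, 1.5) = 1.5
result = [2.1, 2.31, 0.0, 0.0, 0.0, 1.5]

[2.1, 2.31, 0.0, 0.0, 0.0, 1.5]


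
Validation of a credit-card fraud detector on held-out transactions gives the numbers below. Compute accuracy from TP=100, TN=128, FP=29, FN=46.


Accuracy = (TP+TN)/(TP+TN+FP+FN)
= (100+128)/(303)
= 228/303 = 75.25%

75.25%


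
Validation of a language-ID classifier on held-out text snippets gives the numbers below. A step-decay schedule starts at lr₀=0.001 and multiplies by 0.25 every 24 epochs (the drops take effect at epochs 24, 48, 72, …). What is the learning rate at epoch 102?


n_drops = ⌊102/24⌋ = 4
lr = 0.001·0.25^4 = 0.001·0.00390625 = 0.00000390625

0.00000390625


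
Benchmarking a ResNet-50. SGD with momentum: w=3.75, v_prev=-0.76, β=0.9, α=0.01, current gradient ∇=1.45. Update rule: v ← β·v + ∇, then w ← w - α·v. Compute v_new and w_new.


v_new = 0.9·-0.76 + 1.45 = -0.684 + 1.45 = 0.766
w_new = 3.75 - 0.01·0.766 = 3.75 - 0.00766 = 3.74234

v_new=0.766, w_new=3.74234


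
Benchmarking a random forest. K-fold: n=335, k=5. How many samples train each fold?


Fold size = 335/5 = 67
Training per fold = 335 - 67 = 268

268


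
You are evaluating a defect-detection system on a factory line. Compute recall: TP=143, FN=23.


Recall = TP/(TP+FN)
= 143/(143+23)
= 143/166 = 86.14%

86.14%


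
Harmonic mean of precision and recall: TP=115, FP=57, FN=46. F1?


Precision = 115/172 = 0.6686
Recall = 115/161 = 0.7143
F1 = 2·P·R/(P+R) = 2·TP/(2·TP+FP+FN) = 230/(230+57+46) = 230/333 = 0.6907

0.6907


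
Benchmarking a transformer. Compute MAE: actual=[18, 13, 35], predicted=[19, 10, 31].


Absolute errors: |18-19|=1, |13-10|=3, |35-31|=4
Sum = 8
MAE = 8/3 = 8/3

8/3


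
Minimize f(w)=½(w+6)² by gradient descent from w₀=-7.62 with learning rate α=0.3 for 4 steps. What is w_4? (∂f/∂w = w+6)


step 1: grad = -7.62+6 = -1.62; w = -7.62 - 0.3·(-1.62) = -7.134
step 2: grad = -7.134+6 = -1.134; w = -7.134 - 0.3·(-1.134) = -6.7938
step 3: grad = -6.7938+6 = -0.7938; w = -6.7938 - 0.3·(-0.7938) = -6.55566
step 4: grad = -6.55566+6 = -0.55566; w = -6.55566 - 0.3·(-0.55566) = -6.388962

-6.388962


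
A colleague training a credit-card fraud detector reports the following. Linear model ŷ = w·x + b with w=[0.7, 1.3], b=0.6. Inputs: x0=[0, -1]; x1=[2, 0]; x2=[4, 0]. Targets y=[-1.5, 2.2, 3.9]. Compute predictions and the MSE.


ŷ0 = (0.7)·(0) + (1.3)·(-1) + 0.6 = -0.7
ŷ1 = (0.7)·(2) + (1.3)·(0) + 0.6 = 2.0
ŷ2 = (0.7)·(4) + (1.3)·(0) + 0.6 = 3.4
errors² = [0.64, 0.04, 0.25]
MSE = 0.9300/3 = 0.31

0.31


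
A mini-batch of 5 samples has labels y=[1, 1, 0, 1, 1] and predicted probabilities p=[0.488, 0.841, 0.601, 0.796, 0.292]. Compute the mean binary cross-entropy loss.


L[0] = -ln(0.488) = 0.7174
L[1] = -ln(0.841) = 0.1732
L[2] = -ln(1-0.601) = -ln(0.399) = 0.9188
L[3] = -ln(0.796) = 0.2282
L[4] = -ln(0.292) = 1.231
mean = (0.7174 + 0.1732 + 0.9188 + 0.2282 + 1.231)/5 = 0.6537

0.6537


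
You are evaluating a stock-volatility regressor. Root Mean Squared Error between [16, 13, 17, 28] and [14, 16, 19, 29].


MSE = 18/4 = 4.5
RMSE = √(18/4) = 2.1213

2.1213


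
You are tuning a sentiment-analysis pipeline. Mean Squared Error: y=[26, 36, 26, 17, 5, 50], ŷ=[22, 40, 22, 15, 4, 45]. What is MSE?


Squared errors: (26-22)²=16, (36-40)²=16, (26-22)²=16, (17-15)²=4, (5-4)²=1, (50-45)²=25
Sum = 78
MSE = 78/6 = 13

13


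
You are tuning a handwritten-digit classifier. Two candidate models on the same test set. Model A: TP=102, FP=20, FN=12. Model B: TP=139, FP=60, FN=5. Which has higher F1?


Model A: P=102/122=0.8361, R=102/114=0.8947, F1=2PR/(P+R)=2TP/(2TP+FP+FN)=204/236=0.8644
Model B: P=139/199=0.6985, R=139/144=0.9653, F1=2PR/(P+R)=2TP/(2TP+FP+FN)=278/343=0.8105
0.8644 > 0.8105 → Model A

Model A


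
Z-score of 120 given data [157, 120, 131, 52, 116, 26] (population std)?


μ = 100.3333, σ = 45.9081
z = (120 - 100.3333)/45.9081 = 0.4284

0.4284


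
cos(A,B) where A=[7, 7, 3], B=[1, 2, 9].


A·B = 7·1 + 7·2 + 3·9 = 48
‖A‖ = √107 = 10.3441, ‖B‖ = √86 = 9.2736
cos = 48/(√107·√86) = 48/√9202 = 0.5004

0.5004


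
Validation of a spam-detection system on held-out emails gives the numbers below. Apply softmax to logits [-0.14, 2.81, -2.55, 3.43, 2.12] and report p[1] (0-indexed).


Exponentials: e^-0.14=0.8694, e^2.81=16.6099, e^-2.55=0.0781, e^3.43=30.8766, e^2.12=8.3311
Sum = 56.7651
Softmax = [0.0153, 0.2926, 0.0014, 0.5439, 0.1468]
p[1] = 16.6099/56.7651 = 0.2926

0.2926


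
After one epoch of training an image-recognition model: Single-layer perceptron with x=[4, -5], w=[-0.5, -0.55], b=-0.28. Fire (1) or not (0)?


z = (4)·(-0.5) + (-5)·(-0.55) - 0.28
  = 0.47
step(z) = 1 (z≥0)

1


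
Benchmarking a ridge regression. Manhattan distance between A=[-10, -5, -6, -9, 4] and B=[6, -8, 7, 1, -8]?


d = |-10-6| + |-5+ 8| + |-6-7| + |-9-1| + |4+ 8|
  = 16 + 3 + 13 + 10 + 12
  = 54

54


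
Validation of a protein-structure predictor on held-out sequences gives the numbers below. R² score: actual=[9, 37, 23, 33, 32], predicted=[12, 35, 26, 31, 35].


ȳ = 26.8
SS_res = Σ(y-ŷ)² = 35
SS_tot = Σ(y-ȳ)² = 500.8
R² = 1 - SS_res/SS_tot = 1 - 0.0699 = 0.9301

0.9301


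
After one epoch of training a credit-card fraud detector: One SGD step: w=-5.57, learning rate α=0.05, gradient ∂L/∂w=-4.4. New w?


w_new = w - α·∇
= -5.57 - 0.05·-4.4
= -5.57 + 0.22
= -5.35

-5.35


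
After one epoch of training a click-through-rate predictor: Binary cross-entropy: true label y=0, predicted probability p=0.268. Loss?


BCE = -[y·ln(p) + (1-y)·ln(1-p)]
= -0 - 1·ln(1-0.268)
= -ln(0.732) = 0.312

0.312


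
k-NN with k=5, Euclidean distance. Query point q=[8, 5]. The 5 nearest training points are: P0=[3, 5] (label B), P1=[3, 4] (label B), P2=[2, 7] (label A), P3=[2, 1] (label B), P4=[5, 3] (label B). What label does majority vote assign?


d(q,P0) = 5.0  (label B)
d(q,P1) = 5.099  (label B)
d(q,P2) = 6.3246  (label A)
d(q,P3) = 7.2111  (label B)
d(q,P4) = 3.6056  (label B)
Votes: A=1, B=4
Majority → B

B


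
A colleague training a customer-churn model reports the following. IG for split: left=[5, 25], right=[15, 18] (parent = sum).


Parent = [20, 43], H_parent = 0.9016
H_left = 0.65 (n=30), H_right = 0.994 (n=33)
H_children = (30/63)·0.65 + (33/63)·0.994 = 0.8302
IG = 0.9016 - 0.8302 = 0.0714

0.0714


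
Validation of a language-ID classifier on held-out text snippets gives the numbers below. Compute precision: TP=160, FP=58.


Precision = TP/(TP+FP)
= 160/(160+58)
= 160/218 = 73.39%

73.39%


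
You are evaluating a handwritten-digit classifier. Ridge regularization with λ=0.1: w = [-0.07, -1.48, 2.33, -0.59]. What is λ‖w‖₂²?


‖w‖₂² = (-0.07)² + (-1.48)² + (2.33)² + (-0.59)²
     = 0.0049 + 2.1904 + 5.4289 + 0.3481
     = 7.9723
λ·‖w‖₂² = 0.1·7.9723 = 0.79723

0.79723


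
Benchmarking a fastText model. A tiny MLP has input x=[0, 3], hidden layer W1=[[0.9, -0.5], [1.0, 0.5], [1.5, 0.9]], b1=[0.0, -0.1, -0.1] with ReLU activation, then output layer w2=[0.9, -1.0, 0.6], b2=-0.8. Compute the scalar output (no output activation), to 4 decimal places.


z1[0] = (0.9)·(0) + (-0.5)·(3) + 0.0 = -1.5
z1[1] = (1.0)·(0) + (0.5)·(3) - 0.1 = 1.4
z1[2] = (1.5)·(0) + (0.9)·(3) - 0.1 = 2.6
h = ReLU(z1) = [0.0, 1.4, 2.6]
output = (0.9)·(0.0) + (-1.0)·(1.4) + (0.6)·(2.6) - 0.8 = -0.64

-0.64


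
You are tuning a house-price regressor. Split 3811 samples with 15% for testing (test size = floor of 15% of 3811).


Test = ⌊3811·15/100⌋ = 571
Train = 3811 - 571 = 3240

Train: 3240, Test: 571


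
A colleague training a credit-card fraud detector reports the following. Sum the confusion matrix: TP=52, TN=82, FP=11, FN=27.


Total = TP + TN + FP + FN
= 52 + 82 + 11 + 27
= 172
(Predicted positive: 63, predicted negative: 109)

172


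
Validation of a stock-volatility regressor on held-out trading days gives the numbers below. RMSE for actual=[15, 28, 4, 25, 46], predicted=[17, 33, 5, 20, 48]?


MSE = 59/5 = 11.8
RMSE = √(59/5) = 3.4351

3.4351


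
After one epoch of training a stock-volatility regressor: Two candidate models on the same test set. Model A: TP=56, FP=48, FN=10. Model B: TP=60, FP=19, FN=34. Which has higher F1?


Model A: P=56/104=0.5385, R=56/66=0.8485, F1=2PR/(P+R)=2TP/(2TP+FP+FN)=112/170=0.6588
Model B: P=60/79=0.7595, R=60/94=0.6383, F1=2PR/(P+R)=2TP/(2TP+FP+FN)=120/173=0.6936
0.6588 < 0.6936 → Model B

Model B


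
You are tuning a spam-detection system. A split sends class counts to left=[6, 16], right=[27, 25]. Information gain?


Parent = [33, 41], H_parent = 0.9916
H_left = 0.8454 (n=22), H_right = 0.9989 (n=52)
H_children = (22/74)·0.8454 + (52/74)·0.9989 = 0.9533
IG = 0.9916 - 0.9533 = 0.0383

0.0383


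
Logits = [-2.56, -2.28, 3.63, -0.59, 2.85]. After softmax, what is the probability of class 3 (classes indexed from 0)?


Exponentials: e^-2.56=0.0773, e^-2.28=0.1023, e^3.63=37.7128, e^-0.59=0.5543, e^2.85=17.2878
Sum = 55.7345
Softmax = [0.0014, 0.0018, 0.6767, 0.0099, 0.3102]
p[3] = 0.5543/55.7345 = 0.0099

0.0099


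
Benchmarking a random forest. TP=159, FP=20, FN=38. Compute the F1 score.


Precision = 159/179 = 0.8883
Recall = 159/197 = 0.8071
F1 = 2·P·R/(P+R) = 2·TP/(2·TP+FP+FN) = 318/(318+20+38) = 318/376 = 0.8457

0.8457


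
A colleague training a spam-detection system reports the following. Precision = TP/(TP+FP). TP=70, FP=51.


Precision = TP/(TP+FP)
= 70/(70+51)
= 70/121 = 57.85%

57.85%


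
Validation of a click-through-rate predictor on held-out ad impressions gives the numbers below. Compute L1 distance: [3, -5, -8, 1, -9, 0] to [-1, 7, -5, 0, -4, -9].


d = |3+ 1| + |-5-7| + |-8+ 5| + |1-0| + |-9+ 4| + |0+ 9|
  = 4 + 12 + 3 + 1 + 5 + 9
  = 34

34


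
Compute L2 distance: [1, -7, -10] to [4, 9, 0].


d = √((1-4)² + (-7-9)² + (-10-0)²)
  = √(9 + 256 + 100)
  = √365 = 19.105

19.105


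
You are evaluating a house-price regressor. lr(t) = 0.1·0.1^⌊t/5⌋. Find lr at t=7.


n_drops = ⌊7/5⌋ = 1
lr = 0.1·0.1^1 = 0.1·0.1 = 0.01

0.01


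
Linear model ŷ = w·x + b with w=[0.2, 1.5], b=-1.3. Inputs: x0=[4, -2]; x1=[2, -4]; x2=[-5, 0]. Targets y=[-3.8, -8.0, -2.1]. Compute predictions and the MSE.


ŷ0 = (0.2)·(4) + (1.5)·(-2) - 1.3 = -3.5
ŷ1 = (0.2)·(2) + (1.5)·(-4) - 1.3 = -6.9
ŷ2 = (0.2)·(-5) + (1.5)·(0) - 1.3 = -2.3
errors² = [0.09, 1.21, 0.04]
MSE = 1.3400/3 = 0.4467

0.4467


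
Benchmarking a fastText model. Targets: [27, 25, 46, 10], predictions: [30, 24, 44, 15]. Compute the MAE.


Absolute errors: |27-30|=3, |25-24|=1, |46-44|=2, |10-15|=5
Sum = 11
MAE = 11/4 = 11/4

11/4


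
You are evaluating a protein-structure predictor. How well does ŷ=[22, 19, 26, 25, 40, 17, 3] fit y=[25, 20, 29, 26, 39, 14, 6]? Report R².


ȳ = 22.7143
SS_res = Σ(y-ŷ)² = 39
SS_tot = Σ(y-ȳ)² = 683.43
R² = 1 - SS_res/SS_tot = 1 - 0.0571 = 0.9429

0.9429


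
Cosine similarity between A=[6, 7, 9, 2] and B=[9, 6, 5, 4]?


A·B = 6·9 + 7·6 + 9·5 + 2·4 = 149
‖A‖ = √170 = 13.0384, ‖B‖ = √158 = 12.5698
cos = 149/(√170·√158) = 149/√26860 = 0.9091

0.9091


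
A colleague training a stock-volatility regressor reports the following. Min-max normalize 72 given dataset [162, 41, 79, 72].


min=41, max=162
(72-41)/(162-41) = 31/121 = 0.2562

0.2562


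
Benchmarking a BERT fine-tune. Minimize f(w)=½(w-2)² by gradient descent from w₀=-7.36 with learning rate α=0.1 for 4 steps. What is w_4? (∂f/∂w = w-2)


step 1: grad = -7.36-2 = -9.36; w = -7.36 - 0.1·(-9.36) = -6.424
step 2: grad = -6.424-2 = -8.424; w = -6.424 - 0.1·(-8.424) = -5.5816
step 3: grad = -5.5816-2 = -7.5816; w = -5.5816 - 0.1·(-7.5816) = -4.82344
step 4: grad = -4.82344-2 = -6.82344; w = -4.82344 - 0.1·(-6.82344) = -4.141096

-4.141096


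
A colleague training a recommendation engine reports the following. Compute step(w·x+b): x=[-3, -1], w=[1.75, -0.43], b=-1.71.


z = (-3)·(1.75) + (-1)·(-0.43) - 1.71
  = -6.53
step(z) = 0 (z<0)

0


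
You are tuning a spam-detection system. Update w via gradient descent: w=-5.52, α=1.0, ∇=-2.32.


w_new = w - α·∇
= -5.52 - 1.0·-2.32
= -5.52 + 2.32
= -3.2

-3.2


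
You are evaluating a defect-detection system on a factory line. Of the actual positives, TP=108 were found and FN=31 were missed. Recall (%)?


Recall = TP/(TP+FN)
= 108/(108+31)
= 108/139 = 77.7%

77.7%


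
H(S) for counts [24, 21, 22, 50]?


Probabilities: [24/117, 21/117, 22/117, 50/117] ≈ [0.2051, 0.1795, 0.188, 0.4274]
H = -((24/117)·log₂(24/117) + (21/117)·log₂(21/117) + (22/117)·log₂(22/117) + (50/117)·log₂(50/117))
  = 1.8911 bits

1.8911 bits


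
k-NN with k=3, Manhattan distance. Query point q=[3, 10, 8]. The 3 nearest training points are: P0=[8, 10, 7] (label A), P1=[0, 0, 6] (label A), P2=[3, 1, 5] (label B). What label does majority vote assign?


d(q,P0) = 6  (label A)
d(q,P1) = 15  (label A)
d(q,P2) = 12  (label B)
Votes: A=2, B=1
Majority → A

A


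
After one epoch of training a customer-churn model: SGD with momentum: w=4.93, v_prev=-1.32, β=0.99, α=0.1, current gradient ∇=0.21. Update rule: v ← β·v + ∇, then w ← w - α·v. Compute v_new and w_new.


v_new = 0.99·-1.32 + 0.21 = -1.3068 + 0.21 = -1.0968
w_new = 4.93 - 0.1·-1.0968 = 4.93 + 0.10968 = 5.03968

v_new=-1.0968, w_new=5.03968


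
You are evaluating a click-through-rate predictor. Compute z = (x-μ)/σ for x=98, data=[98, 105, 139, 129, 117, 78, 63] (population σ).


μ = 104.1429, σ = 25.1079
z = (98 - 104.1429)/25.1079 = -0.2447

-0.2447


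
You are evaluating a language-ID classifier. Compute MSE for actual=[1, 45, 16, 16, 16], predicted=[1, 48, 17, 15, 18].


Squared errors: (1-1)²=0, (45-48)²=9, (16-17)²=1, (16-15)²=1, (16-18)²=4
Sum = 15
MSE = 15/5 = 3

3


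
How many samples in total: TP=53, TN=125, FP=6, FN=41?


Total = TP + TN + FP + FN
= 53 + 125 + 6 + 41
= 225
(Predicted positive: 59, predicted negative: 166)

225


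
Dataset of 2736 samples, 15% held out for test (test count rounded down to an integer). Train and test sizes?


Test = ⌊2736·15/100⌋ = 410
Train = 2736 - 410 = 2326

Train: 2326, Test: 410


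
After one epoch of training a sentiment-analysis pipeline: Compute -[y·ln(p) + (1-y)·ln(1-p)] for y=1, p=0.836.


BCE = -[y·ln(p) + (1-y)·ln(1-p)]
= -1·ln(0.836) - 0
= -ln(0.836) = 0.1791

0.1791


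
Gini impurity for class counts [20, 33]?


Probabilities: [20/53, 33/53] ≈ [0.3774, 0.6226]
Σpᵢ² = (400 + 1089)/53² = 1489/2809
Gini = 1 - Σpᵢ² = 1 - 1489/2809 = 0.4699

0.4699


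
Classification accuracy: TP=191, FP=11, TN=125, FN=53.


Accuracy = (TP+TN)/(TP+TN+FP+FN)
= (191+125)/(380)
= 316/380 = 83.16%

83.16%


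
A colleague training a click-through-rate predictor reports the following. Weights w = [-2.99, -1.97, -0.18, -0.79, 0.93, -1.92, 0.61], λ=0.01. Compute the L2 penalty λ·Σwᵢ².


‖w‖₂² = (-2.99)² + (-1.97)² + (-0.18)² + (-0.79)² + (0.93)² + (-1.92)² + (0.61)²
     = 8.9401 + 3.8809 + 0.0324 + 0.6241 + 0.8649 + 3.6864 + 0.3721
     = 18.4009
λ·‖w‖₂² = 0.01·18.4009 = 0.184009

0.184009


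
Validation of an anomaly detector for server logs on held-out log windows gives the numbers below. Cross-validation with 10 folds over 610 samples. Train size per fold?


Fold size = 610/10 = 61
Training per fold = 610 - 61 = 549

549


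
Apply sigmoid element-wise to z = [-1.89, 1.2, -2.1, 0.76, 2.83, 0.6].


σ(-1.89) = 1/(1+e^1.89) = 0.1312
σ(1.2) = 1/(1+e^-1.2) = 0.7685
σ(-2.1) = 1/(1+e^2.1) = 0.1091
σ(0.76) = 1/(1+e^-0.76) = 0.6814
σ(2.83) = 1/(1+e^-2.83) = 0.9443
σ(0.6) = 1/(1+e^-0.6) = 0.6457
result = [0.1312, 0.7685, 0.1091, 0.6814, 0.9443, 0.6457]

[0.1312, 0.7685, 0.1091, 0.6814, 0.9443, 0.6457]


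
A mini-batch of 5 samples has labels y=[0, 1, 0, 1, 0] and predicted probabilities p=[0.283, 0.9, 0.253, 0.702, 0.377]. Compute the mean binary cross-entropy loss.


L[0] = -ln(1-0.283) = -ln(0.717) = 0.3327
L[1] = -ln(0.9) = 0.1054
L[2] = -ln(1-0.253) = -ln(0.747) = 0.2917
L[3] = -ln(0.702) = 0.3538
L[4] = -ln(1-0.377) = -ln(0.623) = 0.4732
mean = (0.3327 + 0.1054 + 0.2917 + 0.3538 + 0.4732)/5 = 0.3114

0.3114


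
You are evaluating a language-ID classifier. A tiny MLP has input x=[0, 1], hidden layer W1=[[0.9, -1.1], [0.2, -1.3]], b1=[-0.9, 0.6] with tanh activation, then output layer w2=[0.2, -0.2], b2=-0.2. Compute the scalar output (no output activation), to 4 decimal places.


z1[0] = (0.9)·(0) + (-1.1)·(1) - 0.9 = -2.0
z1[1] = (0.2)·(0) + (-1.3)·(1) + 0.6 = -0.7
h = tanh(z1) = [-0.964, -0.6044]
output = (0.2)·(-0.964) + (-0.2)·(-0.6044) - 0.2 = -0.2719

-0.2719


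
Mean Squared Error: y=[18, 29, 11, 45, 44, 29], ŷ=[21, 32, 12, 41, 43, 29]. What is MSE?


Squared errors: (18-21)²=9, (29-32)²=9, (11-12)²=1, (45-41)²=16, (44-43)²=1, (29-29)²=0
Sum = 36
MSE = 36/6 = 6

6


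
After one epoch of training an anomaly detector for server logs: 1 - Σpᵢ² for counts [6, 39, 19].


Probabilities: [6/64, 39/64, 19/64] ≈ [0.0938, 0.6094, 0.2969]
Σpᵢ² = (36 + 1521 + 361)/64² = 1918/4096
Gini = 1 - Σpᵢ² = 1 - 1918/4096 = 0.5317

0.5317


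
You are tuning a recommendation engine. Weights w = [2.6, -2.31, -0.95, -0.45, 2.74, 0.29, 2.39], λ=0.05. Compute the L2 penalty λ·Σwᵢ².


‖w‖₂² = (2.6)² + (-2.31)² + (-0.95)² + (-0.45)² + (2.74)² + (0.29)² + (2.39)²
     = 6.76 + 5.3361 + 0.9025 + 0.2025 + 7.5076 + 0.0841 + 5.7121
     = 26.5049
λ·‖w‖₂² = 0.05·26.5049 = 1.325245

1.325245


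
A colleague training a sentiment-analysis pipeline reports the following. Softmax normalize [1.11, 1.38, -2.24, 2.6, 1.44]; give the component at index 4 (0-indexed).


Exponentials: e^1.11=3.0344, e^1.38=3.9749, e^-2.24=0.1065, e^2.6=13.4637, e^1.44=4.2207
Sum = 24.8002
Softmax = [0.1224, 0.1603, 0.0043, 0.5429, 0.1702]
p[4] = 4.2207/24.8002 = 0.1702

0.1702


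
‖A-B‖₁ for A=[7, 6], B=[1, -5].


d = |7-1| + |6+ 5|
  = 6 + 11
  = 17

17


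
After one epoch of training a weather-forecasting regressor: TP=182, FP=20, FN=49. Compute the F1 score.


Precision = 182/202 = 0.901
Recall = 182/231 = 0.7879
F1 = 2·P·R/(P+R) = 2·TP/(2·TP+FP+FN) = 364/(364+20+49) = 364/433 = 0.8406

0.8406


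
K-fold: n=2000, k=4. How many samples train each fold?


Fold size = 2000/4 = 500
Training per fold = 2000 - 500 = 1500

1500


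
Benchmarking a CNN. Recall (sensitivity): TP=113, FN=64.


Recall = TP/(TP+FN)
= 113/(113+64)
= 113/177 = 63.84%

63.84%


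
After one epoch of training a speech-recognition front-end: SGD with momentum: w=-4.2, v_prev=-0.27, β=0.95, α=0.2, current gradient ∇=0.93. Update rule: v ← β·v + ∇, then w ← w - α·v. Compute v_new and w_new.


v_new = 0.95·-0.27 + 0.93 = -0.2565 + 0.93 = 0.6735
w_new = -4.2 - 0.2·0.6735 = -4.2 - 0.1347 = -4.3347

v_new=0.6735, w_new=-4.3347


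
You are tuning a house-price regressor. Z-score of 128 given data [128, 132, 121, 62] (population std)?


μ = 110.75, σ = 28.4198
z = (128 - 110.75)/28.4198 = 0.607

0.607


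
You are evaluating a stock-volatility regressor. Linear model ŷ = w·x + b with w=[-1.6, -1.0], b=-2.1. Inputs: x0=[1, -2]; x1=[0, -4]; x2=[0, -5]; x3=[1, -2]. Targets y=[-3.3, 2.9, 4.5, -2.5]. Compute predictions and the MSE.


ŷ0 = (-1.6)·(1) + (-1.0)·(-2) - 2.1 = -1.7
ŷ1 = (-1.6)·(0) + (-1.0)·(-4) - 2.1 = 1.9
ŷ2 = (-1.6)·(0) + (-1.0)·(-5) - 2.1 = 2.9
ŷ3 = (-1.6)·(1) + (-1.0)·(-2) - 2.1 = -1.7
errors² = [2.56, 1.0, 2.56, 0.64]
MSE = 6.7600/4 = 1.69

1.69


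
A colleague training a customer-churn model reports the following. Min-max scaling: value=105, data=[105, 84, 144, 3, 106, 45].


min=3, max=144
(105-3)/(144-3) = 102/141 = 0.7234

0.7234


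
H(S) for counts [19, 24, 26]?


Probabilities: [19/69, 24/69, 26/69] ≈ [0.2754, 0.3478, 0.3768]
H = -((19/69)·log₂(19/69) + (24/69)·log₂(24/69) + (26/69)·log₂(26/69))
  = 1.5729 bits

1.5729 bits


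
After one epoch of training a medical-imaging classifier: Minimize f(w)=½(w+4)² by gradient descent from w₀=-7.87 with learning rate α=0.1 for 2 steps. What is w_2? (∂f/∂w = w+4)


step 1: grad = -7.87+4 = -3.87; w = -7.87 - 0.1·(-3.87) = -7.483
step 2: grad = -7.483+4 = -3.483; w = -7.483 - 0.1·(-3.483) = -7.1347

-7.1347


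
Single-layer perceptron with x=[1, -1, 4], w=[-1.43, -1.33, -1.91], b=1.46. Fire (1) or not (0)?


z = (1)·(-1.43) + (-1)·(-1.33) + (4)·(-1.91) + 1.46
  = -6.28
step(z) = 0 (z<0)

0


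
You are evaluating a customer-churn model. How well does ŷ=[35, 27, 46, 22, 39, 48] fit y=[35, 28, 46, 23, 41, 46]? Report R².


ȳ = 36.5
SS_res = Σ(y-ŷ)² = 10
SS_tot = Σ(y-ȳ)² = 457.5
R² = 1 - SS_res/SS_tot = 1 - 0.0219 = 0.9781

0.9781


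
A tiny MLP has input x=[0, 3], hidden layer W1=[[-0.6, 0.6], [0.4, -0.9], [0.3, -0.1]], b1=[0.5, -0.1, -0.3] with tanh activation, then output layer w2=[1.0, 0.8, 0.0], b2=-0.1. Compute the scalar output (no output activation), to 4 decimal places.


z1[0] = (-0.6)·(0) + (0.6)·(3) + 0.5 = 2.3
z1[1] = (0.4)·(0) + (-0.9)·(3) - 0.1 = -2.8
z1[2] = (0.3)·(0) + (-0.1)·(3) - 0.3 = -0.6
h = tanh(z1) = [0.9801, -0.9926, -0.537]
output = (1.0)·(0.9801) + (0.8)·(-0.9926) + (0.0)·(-0.537) - 0.1 = 0.086

0.086


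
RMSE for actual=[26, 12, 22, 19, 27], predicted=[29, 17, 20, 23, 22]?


MSE = 79/5 = 15.8
RMSE = √(79/5) = 3.9749

3.9749


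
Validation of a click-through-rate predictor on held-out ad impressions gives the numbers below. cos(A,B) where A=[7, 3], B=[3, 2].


A·B = 7·3 + 3·2 = 27
‖A‖ = √58 = 7.6158, ‖B‖ = √13 = 3.6056
cos = 27/(√58·√13) = 27/√754 = 0.9833

0.9833


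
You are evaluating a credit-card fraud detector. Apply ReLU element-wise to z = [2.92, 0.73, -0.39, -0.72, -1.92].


ReLU(2.92) = max(0, 2.92) = 2.92
ReLU(0.73) = max(0, 0.73) = 0.73
ReLU(-0.39) = max(0, -0.39) = 0.0
ReLU(-0.72) = max(0, -0.72) = 0.0
ReLU(-1.92) = max(0, -1.92) = 0.0
result = [2.92, 0.73, 0.0, 0.0, 0.0]

[2.92, 0.73, 0.0, 0.0, 0.0]


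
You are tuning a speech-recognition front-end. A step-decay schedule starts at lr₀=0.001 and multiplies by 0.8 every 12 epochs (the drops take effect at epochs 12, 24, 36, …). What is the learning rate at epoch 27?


n_drops = ⌊27/12⌋ = 2
lr = 0.001·0.8^2 = 0.001·0.64 = 0.00064

0.00064


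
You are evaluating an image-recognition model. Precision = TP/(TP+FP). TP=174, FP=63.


Precision = TP/(TP+FP)
= 174/(174+63)
= 174/237 = 73.42%

73.42%


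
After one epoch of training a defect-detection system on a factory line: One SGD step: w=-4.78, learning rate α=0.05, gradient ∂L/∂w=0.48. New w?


w_new = w - α·∇
= -4.78 - 0.05·0.48
= -4.78 - 0.024
= -4.804

-4.804


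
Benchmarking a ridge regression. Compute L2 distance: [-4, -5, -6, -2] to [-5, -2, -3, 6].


d = √((-4+ 5)² + (-5+ 2)² + (-6+ 3)² + (-2-6)²)
  = √(1 + 9 + 9 + 64)
  = √83 = 9.1104

9.1104


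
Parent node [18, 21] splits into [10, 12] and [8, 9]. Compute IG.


Parent = [18, 21], H_parent = 0.9957
H_left = 0.994 (n=22), H_right = 0.9975 (n=17)
H_children = (22/39)·0.994 + (17/39)·0.9975 = 0.9955
IG = 0.9957 - 0.9955 = 0.0002

0.0002


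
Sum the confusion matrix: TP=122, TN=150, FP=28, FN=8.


Total = TP + TN + FP + FN
= 122 + 150 + 28 + 8
= 308
(Predicted positive: 150, predicted negative: 158)

308


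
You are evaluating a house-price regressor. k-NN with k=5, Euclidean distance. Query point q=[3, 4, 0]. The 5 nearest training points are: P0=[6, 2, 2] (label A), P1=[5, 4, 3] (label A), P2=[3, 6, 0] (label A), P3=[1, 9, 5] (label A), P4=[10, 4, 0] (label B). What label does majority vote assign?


d(q,P0) = 4.1231  (label A)
d(q,P1) = 3.6056  (label A)
d(q,P2) = 2.0  (label A)
d(q,P3) = 7.3485  (label A)
d(q,P4) = 7.0  (label B)
Votes: A=4, B=1
Majority → A

A
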